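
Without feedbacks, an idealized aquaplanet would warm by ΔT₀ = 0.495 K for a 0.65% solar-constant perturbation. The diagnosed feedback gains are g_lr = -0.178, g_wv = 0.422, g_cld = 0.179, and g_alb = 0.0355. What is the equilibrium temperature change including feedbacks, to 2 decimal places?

0.91 K

Total gain g = -0.178 + 0.422 + 0.179 + 0.0355 = 0.4585.
Amplification A = 1/(1 − 0.4585) = 1.847.
ΔT = 0.495 × 1.847 = 0.91 K.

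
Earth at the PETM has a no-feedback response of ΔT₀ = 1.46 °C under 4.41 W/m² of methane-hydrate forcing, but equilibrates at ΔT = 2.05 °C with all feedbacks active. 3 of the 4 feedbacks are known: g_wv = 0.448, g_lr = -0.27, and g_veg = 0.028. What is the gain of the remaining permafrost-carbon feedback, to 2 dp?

0.08

Amplification A = ΔT/ΔT₀ = 2.05/1.46 = 1.404.
Total gain g = 1 − 1/A = 1 − 1/1.404 = 0.2877.
Known gains sum to 0.448 − 0.27 + 0.028 = 0.206.
g_pf = 0.2877 − 0.206 = 0.08.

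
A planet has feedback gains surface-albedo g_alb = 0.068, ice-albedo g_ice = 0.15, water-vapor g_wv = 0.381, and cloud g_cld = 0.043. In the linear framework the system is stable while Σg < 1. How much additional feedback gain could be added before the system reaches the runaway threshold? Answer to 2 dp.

Current total gain = 0.068 + 0.15 + 0.381 + 0.043 = 0.642.
Margin to runaway = 1 − 0.642 = 0.36.

0.36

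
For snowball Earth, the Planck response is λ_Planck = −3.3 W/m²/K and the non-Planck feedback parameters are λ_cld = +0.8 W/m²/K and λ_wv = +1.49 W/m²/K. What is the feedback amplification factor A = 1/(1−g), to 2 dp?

Convert to gains: g_cld = 0.8/3.3 = 0.2424; g_wv = 1.49/3.3 = 0.4515.
Total gain g = 0.6939.
A = 1/(1 − 0.6939) = 3.27.

3.27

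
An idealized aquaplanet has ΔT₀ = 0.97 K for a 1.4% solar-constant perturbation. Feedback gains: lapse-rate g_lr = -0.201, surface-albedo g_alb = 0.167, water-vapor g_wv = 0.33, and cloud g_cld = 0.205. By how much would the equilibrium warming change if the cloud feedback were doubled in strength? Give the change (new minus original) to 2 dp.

Original: g = 0.501, ΔT = 0.97/(1−0.501) = 1.9439 K.
With doubled cloud: g' = 0.706, ΔT' = 0.97/(1−0.706) = 3.2993 K.
Change = 3.2993 − 1.9439 = 1.36 K.

1.36 K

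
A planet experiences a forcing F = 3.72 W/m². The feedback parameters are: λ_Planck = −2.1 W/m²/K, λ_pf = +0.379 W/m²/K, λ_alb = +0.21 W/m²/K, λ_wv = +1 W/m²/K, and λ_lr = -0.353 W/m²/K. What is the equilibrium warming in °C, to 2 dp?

4.31 °C

Net feedback parameter λ = (−2.1) + (+0.379) + (+0.21) + (+1) + (-0.353) = -0.864 W/m²/K.
ΔT = −F/λ = −3.72/(-0.864) = 4.31 °C.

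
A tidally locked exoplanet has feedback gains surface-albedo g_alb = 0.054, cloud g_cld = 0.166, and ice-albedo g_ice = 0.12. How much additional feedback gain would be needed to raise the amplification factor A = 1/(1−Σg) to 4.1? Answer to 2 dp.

0.42

Current total gain = 0.34.
Target gain for A = 4.1: g* = 1 − 1/4.1 = 0.7561.
Additional gain needed = 0.7561 − 0.34 = 0.42.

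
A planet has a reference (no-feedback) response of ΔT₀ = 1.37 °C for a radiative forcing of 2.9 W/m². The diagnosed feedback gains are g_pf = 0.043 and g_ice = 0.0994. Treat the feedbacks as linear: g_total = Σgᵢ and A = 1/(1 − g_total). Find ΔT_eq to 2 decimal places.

1.60 °C

Total gain g = 0.043 + 0.0994 = 0.1424.
Amplification A = 1/(1 − 0.1424) = 1.166.
ΔT = 1.37 × 1.166 = 1.60 °C.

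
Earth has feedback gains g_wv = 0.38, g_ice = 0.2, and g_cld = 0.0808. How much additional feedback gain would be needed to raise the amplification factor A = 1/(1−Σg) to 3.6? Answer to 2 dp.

0.06

Current total gain = 0.6608.
Target gain for A = 3.6: g* = 1 − 1/3.6 = 0.7222.
Additional gain needed = 0.7222 − 0.6608 = 0.06.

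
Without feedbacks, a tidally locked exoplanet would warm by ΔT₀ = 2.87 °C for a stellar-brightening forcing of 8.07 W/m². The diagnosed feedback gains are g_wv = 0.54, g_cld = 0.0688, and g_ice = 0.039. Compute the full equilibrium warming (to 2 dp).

Total gain g = 0.54 + 0.0688 + 0.039 = 0.6478.
Amplification A = 1/(1 − 0.6478) = 2.839.
ΔT = 2.87 × 2.839 = 8.15 °C.

8.15 °C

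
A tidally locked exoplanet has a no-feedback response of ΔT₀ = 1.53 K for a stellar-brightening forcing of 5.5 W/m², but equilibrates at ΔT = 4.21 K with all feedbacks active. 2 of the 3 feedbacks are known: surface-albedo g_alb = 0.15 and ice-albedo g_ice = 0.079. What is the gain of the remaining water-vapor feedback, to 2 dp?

0.41

Amplification A = ΔT/ΔT₀ = 4.21/1.53 = 2.752.
Total gain g = 1 − 1/A = 1 − 1/2.752 = 0.6366.
Known gains sum to 0.15 + 0.079 = 0.229.
g_wv = 0.6366 − 0.229 = 0.41.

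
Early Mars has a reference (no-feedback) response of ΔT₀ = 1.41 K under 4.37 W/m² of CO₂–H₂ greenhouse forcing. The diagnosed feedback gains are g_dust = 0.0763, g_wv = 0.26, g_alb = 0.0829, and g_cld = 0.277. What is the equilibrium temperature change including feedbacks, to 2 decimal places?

4.64 K

Total gain g = 0.0763 + 0.26 + 0.0829 + 0.277 = 0.6962.
Amplification A = 1/(1 − 0.6962) = 3.292.
ΔT = 1.41 × 3.292 = 4.64 K.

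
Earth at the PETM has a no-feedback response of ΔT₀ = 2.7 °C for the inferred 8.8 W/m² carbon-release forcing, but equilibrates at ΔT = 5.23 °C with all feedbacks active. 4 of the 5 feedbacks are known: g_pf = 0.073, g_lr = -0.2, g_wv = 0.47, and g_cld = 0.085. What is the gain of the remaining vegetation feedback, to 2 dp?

Amplification A = ΔT/ΔT₀ = 5.23/2.7 = 1.937.
Total gain g = 1 − 1/A = 1 − 1/1.937 = 0.4837.
Known gains sum to 0.073 − 0.2 + 0.47 + 0.085 = 0.428.
g_veg = 0.4837 − 0.428 = 0.06.

0.06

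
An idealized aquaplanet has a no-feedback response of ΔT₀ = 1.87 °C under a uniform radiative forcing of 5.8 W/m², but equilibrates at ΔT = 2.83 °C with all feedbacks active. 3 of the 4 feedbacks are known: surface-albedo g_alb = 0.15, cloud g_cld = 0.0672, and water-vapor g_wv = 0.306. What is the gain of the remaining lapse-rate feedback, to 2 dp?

Amplification A = ΔT/ΔT₀ = 2.83/1.87 = 1.513.
Total gain g = 1 − 1/A = 1 − 1/1.513 = 0.3391.
Known gains sum to 0.15 + 0.0672 + 0.306 = 0.5232.
g_lr = 0.3391 − 0.5232 = -0.18.

-0.18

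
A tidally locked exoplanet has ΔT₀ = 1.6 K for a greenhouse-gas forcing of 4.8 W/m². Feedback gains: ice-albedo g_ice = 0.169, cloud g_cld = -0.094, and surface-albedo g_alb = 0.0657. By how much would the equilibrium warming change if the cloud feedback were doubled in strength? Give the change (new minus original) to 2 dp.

-0.18 K

Original: g = 0.1407, ΔT = 1.6/(1−0.1407) = 1.8620 K.
With doubled cloud: g' = 0.0467, ΔT' = 1.6/(1−0.0467) = 1.6784 K.
Change = 1.6784 − 1.8620 = -0.18 K.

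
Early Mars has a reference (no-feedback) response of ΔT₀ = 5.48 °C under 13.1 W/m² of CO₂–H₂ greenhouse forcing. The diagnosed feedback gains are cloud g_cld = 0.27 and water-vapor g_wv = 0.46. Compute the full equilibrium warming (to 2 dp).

20.30 °C

Total gain g = 0.27 + 0.46 = 0.73.
Amplification A = 1/(1 − 0.73) = 3.704.
ΔT = 5.48 × 3.704 = 20.30 °C.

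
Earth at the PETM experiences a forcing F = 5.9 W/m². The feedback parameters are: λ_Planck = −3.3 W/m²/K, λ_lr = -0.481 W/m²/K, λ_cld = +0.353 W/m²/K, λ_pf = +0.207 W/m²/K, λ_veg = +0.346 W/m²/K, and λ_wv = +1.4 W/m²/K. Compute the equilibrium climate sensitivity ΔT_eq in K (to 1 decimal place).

Net feedback parameter λ = (−3.3) + (-0.481) + (+0.353) + (+0.207) + (+0.346) + (+1.4) = -1.475 W/m²/K.
ΔT = −F/λ = −5.9/(-1.475) = 4.0 K.

4.0 K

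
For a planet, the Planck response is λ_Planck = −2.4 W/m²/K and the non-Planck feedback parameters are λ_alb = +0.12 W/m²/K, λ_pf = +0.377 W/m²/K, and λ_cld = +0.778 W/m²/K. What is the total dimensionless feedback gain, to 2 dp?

0.53

Convert to gains: g_alb = 0.12/2.4 = 0.05; g_pf = 0.377/2.4 = 0.1571; g_cld = 0.778/2.4 = 0.3242.
Total gain g = 0.5313.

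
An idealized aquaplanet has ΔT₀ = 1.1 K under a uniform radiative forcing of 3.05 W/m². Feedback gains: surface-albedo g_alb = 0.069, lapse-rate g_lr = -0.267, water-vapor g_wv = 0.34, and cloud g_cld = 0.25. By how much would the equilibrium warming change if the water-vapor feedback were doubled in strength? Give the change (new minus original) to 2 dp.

Original: g = 0.392, ΔT = 1.1/(1−0.392) = 1.8092 K.
With doubled water-vapor: g' = 0.732, ΔT' = 1.1/(1−0.732) = 4.1045 K.
Change = 4.1045 − 1.8092 = 2.30 K.

2.30 K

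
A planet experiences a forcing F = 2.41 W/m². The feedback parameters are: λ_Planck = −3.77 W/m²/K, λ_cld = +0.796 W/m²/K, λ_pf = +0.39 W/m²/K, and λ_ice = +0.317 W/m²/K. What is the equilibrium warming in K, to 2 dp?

1.06 K

Net feedback parameter λ = (−3.77) + (+0.796) + (+0.39) + (+0.317) = -2.267 W/m²/K.
ΔT = −F/λ = −2.41/(-2.267) = 1.06 K.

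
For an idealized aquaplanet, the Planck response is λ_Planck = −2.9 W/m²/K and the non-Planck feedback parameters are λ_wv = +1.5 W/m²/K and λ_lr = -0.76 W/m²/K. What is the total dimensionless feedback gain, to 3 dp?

Convert to gains: g_wv = 1.5/2.9 = 0.5172; g_lr = -0.76/2.9 = -0.2621.
Total gain g = 0.2551.

0.255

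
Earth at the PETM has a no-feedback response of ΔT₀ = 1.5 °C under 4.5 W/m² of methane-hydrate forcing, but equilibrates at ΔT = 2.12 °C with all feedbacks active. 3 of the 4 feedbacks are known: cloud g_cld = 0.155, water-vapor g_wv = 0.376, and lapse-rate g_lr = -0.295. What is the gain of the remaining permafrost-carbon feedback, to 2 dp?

0.06

Amplification A = ΔT/ΔT₀ = 2.12/1.5 = 1.413.
Total gain g = 1 − 1/A = 1 − 1/1.413 = 0.2923.
Known gains sum to 0.155 + 0.376 − 0.295 = 0.236.
g_pf = 0.2923 − 0.236 = 0.06.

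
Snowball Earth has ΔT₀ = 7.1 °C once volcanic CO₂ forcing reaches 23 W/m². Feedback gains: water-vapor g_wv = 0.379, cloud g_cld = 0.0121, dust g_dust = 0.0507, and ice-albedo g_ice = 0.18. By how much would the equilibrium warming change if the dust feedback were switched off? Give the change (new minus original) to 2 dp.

-2.22 °C

Original: g = 0.6218, ΔT = 7.1/(1−0.6218) = 18.7731 °C.
Without dust: g' = 0.5711, ΔT' = 7.1/(1−0.5711) = 16.5540 °C.
Change = 16.5540 − 18.7731 = -2.22 °C.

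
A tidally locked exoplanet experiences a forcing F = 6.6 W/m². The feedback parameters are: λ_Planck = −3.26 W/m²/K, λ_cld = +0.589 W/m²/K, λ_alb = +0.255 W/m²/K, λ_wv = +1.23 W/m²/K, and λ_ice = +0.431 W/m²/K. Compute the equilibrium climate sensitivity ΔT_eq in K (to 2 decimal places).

Net feedback parameter λ = (−3.26) + (+0.589) + (+0.255) + (+1.23) + (+0.431) = -0.755 W/m²/K.
ΔT = −F/λ = −6.6/(-0.755) = 8.74 K.

8.74 K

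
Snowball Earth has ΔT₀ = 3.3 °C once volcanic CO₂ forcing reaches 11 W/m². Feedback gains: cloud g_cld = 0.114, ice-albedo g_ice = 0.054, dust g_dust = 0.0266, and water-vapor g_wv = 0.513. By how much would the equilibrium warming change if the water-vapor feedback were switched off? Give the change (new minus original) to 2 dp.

-7.19 °C

Original: g = 0.7076, ΔT = 3.3/(1−0.7076) = 11.2859 °C.
Without water-vapor: g' = 0.1946, ΔT' = 3.3/(1−0.1946) = 4.0973 °C.
Change = 4.0973 − 11.2859 = -7.19 °C.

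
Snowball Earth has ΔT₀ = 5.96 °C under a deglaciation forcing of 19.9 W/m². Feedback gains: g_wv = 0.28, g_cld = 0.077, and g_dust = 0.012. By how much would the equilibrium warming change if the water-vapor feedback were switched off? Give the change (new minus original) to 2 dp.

-2.90 °C

Original: g = 0.369, ΔT = 5.96/(1−0.369) = 9.4453 °C.
Without water-vapor: g' = 0.089, ΔT' = 5.96/(1−0.089) = 6.5423 °C.
Change = 6.5423 − 9.4453 = -2.90 °C.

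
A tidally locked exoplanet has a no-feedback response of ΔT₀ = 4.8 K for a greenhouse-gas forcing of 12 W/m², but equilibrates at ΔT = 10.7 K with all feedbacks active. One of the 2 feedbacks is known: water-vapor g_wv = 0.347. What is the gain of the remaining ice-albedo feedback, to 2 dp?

Amplification A = ΔT/ΔT₀ = 10.7/4.8 = 2.229.
Total gain g = 1 − 1/A = 1 − 1/2.229 = 0.5514.
The known gain is 0.347.
g_ice = 0.5514 − 0.347 = 0.20.

0.20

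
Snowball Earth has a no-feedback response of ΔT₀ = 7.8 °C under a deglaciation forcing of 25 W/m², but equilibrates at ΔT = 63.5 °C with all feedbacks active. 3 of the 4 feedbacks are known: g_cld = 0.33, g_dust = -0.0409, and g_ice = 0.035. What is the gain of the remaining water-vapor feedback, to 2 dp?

Amplification A = ΔT/ΔT₀ = 63.5/7.8 = 8.141.
Total gain g = 1 − 1/A = 1 − 1/8.141 = 0.8772.
Known gains sum to 0.33 − 0.0409 + 0.035 = 0.3241.
g_wv = 0.8772 − 0.3241 = 0.55.

0.55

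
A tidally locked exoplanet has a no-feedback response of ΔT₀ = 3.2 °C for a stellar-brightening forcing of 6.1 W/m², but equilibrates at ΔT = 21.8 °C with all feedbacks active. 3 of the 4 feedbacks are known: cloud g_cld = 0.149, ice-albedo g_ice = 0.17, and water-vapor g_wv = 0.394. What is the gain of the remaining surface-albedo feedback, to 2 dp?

Amplification A = ΔT/ΔT₀ = 21.8/3.2 = 6.812.
Total gain g = 1 − 1/A = 1 − 1/6.812 = 0.8532.
Known gains sum to 0.149 + 0.17 + 0.394 = 0.713.
g_alb = 0.8532 − 0.713 = 0.14.

0.14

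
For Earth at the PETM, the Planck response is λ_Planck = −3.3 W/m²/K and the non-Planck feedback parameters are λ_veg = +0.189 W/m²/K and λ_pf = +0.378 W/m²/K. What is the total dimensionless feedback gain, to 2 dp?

Convert to gains: g_veg = 0.189/3.3 = 0.05727; g_pf = 0.378/3.3 = 0.1145.
Total gain g = 0.17177.

0.17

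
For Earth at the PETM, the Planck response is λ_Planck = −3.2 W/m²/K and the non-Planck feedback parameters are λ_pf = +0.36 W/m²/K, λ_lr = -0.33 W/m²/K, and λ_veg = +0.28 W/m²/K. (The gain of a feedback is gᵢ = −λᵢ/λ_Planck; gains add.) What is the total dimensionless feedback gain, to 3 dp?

0.097

Convert to gains: g_pf = 0.36/3.2 = 0.1125; g_lr = -0.33/3.2 = -0.1031; g_veg = 0.28/3.2 = 0.0875.
Total gain g = 0.0969.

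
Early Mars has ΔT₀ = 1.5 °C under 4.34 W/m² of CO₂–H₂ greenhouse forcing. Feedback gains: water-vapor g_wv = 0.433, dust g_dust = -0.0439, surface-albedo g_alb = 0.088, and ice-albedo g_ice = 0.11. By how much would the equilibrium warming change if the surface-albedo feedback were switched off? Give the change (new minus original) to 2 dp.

-0.64 °C

Original: g = 0.5871, ΔT = 1.5/(1−0.5871) = 3.6328 °C.
Without surface-albedo: g' = 0.4991, ΔT' = 1.5/(1−0.4991) = 2.9946 °C.
Change = 2.9946 − 3.6328 = -0.64 °C.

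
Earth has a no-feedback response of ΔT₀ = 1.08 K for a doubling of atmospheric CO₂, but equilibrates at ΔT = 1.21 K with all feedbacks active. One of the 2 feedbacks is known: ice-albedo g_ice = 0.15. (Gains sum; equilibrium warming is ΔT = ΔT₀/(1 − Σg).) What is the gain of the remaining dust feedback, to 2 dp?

-0.04

Amplification A = ΔT/ΔT₀ = 1.21/1.08 = 1.12.
Total gain g = 1 − 1/A = 1 − 1/1.12 = 0.1071.
The known gain is 0.15.
g_dust = 0.1071 − 0.15 = -0.04.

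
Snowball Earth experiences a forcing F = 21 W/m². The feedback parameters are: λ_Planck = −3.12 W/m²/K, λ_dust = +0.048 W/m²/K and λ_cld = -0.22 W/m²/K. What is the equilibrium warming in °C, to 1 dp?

6.4 °C

Net feedback parameter λ = (−3.12) + (+0.048) + (-0.22) = -3.292 W/m²/K.
ΔT = −F/λ = −21/(-3.292) = 6.4 °C.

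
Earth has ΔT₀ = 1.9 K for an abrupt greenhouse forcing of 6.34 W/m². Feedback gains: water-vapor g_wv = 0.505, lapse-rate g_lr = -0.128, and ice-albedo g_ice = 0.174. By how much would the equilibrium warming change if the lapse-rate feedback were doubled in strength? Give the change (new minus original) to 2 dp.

-0.94 K

Original: g = 0.551, ΔT = 1.9/(1−0.551) = 4.2316 K.
With doubled lapse-rate: g' = 0.423, ΔT' = 1.9/(1−0.423) = 3.2929 K.
Change = 3.2929 − 4.2316 = -0.94 K.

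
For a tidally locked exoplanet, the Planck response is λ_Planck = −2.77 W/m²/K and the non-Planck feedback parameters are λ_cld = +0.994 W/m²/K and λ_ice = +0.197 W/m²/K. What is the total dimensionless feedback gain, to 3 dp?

0.430

Convert to gains: g_cld = 0.994/2.77 = 0.3588; g_ice = 0.197/2.77 = 0.07112.
Total gain g = 0.42992.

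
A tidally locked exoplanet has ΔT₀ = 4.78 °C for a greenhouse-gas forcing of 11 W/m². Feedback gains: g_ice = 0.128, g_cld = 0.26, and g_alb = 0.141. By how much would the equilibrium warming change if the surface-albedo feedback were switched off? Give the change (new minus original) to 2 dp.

Original: g = 0.529, ΔT = 4.78/(1−0.529) = 10.1486 °C.
Without surface-albedo: g' = 0.388, ΔT' = 4.78/(1−0.388) = 7.8105 °C.
Change = 7.8105 − 10.1486 = -2.34 °C.

-2.34 °C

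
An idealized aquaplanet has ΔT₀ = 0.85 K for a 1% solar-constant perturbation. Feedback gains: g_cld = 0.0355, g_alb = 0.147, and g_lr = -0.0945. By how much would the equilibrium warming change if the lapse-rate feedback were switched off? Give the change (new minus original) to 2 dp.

0.11 K

Original: g = 0.088, ΔT = 0.85/(1−0.088) = 0.9320 K.
Without lapse-rate: g' = 0.1825, ΔT' = 0.85/(1−0.1825) = 1.0398 K.
Change = 1.0398 − 0.9320 = 0.11 K.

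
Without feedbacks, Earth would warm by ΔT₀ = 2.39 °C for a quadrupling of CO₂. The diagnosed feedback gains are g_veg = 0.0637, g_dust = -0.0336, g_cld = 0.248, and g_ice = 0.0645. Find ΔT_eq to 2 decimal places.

3.64 °C

Total gain g = 0.0637 − 0.0336 + 0.248 + 0.0645 = 0.3426.
Amplification A = 1/(1 − 0.3426) = 1.521.
ΔT = 2.39 × 1.521 = 3.64 °C.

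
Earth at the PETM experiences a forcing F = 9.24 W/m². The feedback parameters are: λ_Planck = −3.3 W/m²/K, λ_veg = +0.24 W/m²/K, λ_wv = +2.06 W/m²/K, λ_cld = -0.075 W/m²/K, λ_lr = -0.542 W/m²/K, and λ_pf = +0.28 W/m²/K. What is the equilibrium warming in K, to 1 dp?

6.9 K

Net feedback parameter λ = (−3.3) + (+0.24) + (+2.06) + (-0.075) + (-0.542) + (+0.28) = -1.337 W/m²/K.
ΔT = −F/λ = −9.24/(-1.337) = 6.9 K.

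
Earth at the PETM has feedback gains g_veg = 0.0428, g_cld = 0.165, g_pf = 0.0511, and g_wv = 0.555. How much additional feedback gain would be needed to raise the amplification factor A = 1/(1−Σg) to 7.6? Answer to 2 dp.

Current total gain = 0.8139.
Target gain for A = 7.6: g* = 1 − 1/7.6 = 0.8684.
Additional gain needed = 0.8684 − 0.8139 = 0.05.

0.05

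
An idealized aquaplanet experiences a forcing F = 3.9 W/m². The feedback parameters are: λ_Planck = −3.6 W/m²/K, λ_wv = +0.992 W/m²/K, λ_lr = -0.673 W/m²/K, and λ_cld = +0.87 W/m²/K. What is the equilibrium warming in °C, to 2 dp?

Net feedback parameter λ = (−3.6) + (+0.992) + (-0.673) + (+0.87) = -2.411 W/m²/K.
ΔT = −F/λ = −3.9/(-2.411) = 1.62 °C.

1.62 °C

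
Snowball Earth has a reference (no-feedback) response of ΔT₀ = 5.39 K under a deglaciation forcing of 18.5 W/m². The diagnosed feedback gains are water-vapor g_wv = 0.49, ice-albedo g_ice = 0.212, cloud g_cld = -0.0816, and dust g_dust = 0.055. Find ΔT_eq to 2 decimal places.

Total gain g = 0.49 + 0.212 − 0.0816 + 0.055 = 0.6754.
Amplification A = 1/(1 − 0.6754) = 3.081.
ΔT = 5.39 × 3.081 = 16.61 K.

16.61 K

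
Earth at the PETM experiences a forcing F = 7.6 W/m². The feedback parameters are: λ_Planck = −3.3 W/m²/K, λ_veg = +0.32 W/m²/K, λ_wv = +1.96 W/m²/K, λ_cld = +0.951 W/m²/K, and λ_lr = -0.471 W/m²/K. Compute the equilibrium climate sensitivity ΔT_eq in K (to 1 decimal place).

14.1 K

Net feedback parameter λ = (−3.3) + (+0.32) + (+1.96) + (+0.951) + (-0.471) = -0.54 W/m²/K.
ΔT = −F/λ = −7.6/(-0.54) = 14.1 K.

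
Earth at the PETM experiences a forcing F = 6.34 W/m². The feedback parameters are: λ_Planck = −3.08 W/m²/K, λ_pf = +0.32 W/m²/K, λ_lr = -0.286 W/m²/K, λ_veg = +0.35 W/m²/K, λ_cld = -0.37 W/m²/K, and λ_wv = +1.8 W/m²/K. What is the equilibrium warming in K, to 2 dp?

5.01 K

Net feedback parameter λ = (−3.08) + (+0.32) + (-0.286) + (+0.35) + (-0.37) + (+1.8) = -1.266 W/m²/K.
ΔT = −F/λ = −6.34/(-1.266) = 5.01 K.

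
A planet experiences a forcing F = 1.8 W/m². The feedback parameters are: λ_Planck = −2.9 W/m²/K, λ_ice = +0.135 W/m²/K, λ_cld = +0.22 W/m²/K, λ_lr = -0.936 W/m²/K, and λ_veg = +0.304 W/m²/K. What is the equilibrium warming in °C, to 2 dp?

0.57 °C

Net feedback parameter λ = (−2.9) + (+0.135) + (+0.22) + (-0.936) + (+0.304) = -3.177 W/m²/K.
ΔT = −F/λ = −1.8/(-3.177) = 0.57 °C.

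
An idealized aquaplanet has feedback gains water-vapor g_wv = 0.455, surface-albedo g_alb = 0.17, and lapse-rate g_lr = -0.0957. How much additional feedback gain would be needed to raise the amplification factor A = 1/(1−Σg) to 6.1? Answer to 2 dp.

Current total gain = 0.5293.
Target gain for A = 6.1: g* = 1 − 1/6.1 = 0.8361.
Additional gain needed = 0.8361 − 0.5293 = 0.31.

0.31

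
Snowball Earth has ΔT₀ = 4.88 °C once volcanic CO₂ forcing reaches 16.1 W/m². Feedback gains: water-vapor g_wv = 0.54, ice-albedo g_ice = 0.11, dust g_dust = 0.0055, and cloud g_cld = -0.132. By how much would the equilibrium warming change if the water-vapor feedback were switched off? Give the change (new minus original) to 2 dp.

Original: g = 0.5235, ΔT = 4.88/(1−0.5235) = 10.2413 °C.
Without water-vapor: g' = -0.0165, ΔT' = 4.88/(1+0.0165) = 4.8008 °C.
Change = 4.8008 − 10.2413 = -5.44 °C.

-5.44 °C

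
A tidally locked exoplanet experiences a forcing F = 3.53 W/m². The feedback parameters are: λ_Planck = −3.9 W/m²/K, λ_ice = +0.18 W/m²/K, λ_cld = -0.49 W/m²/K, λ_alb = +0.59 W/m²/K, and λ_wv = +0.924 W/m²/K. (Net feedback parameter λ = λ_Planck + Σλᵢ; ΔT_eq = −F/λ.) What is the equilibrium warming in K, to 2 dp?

1.31 K

Net feedback parameter λ = (−3.9) + (+0.18) + (-0.49) + (+0.59) + (+0.924) = -2.696 W/m²/K.
ΔT = −F/λ = −3.53/(-2.696) = 1.31 K.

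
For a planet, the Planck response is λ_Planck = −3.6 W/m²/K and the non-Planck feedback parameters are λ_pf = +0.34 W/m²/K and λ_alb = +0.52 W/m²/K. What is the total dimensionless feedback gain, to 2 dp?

0.24

Convert to gains: g_pf = 0.34/3.6 = 0.09444; g_alb = 0.52/3.6 = 0.1444.
Total gain g = 0.23884.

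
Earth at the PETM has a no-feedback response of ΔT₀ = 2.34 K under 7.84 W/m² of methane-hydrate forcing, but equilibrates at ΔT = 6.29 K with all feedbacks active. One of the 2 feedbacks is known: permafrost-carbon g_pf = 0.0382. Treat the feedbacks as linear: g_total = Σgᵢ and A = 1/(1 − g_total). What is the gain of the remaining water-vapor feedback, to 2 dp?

Amplification A = ΔT/ΔT₀ = 6.29/2.34 = 2.688.
Total gain g = 1 − 1/A = 1 − 1/2.688 = 0.628.
The known gain is 0.0382.
g_wv = 0.628 − 0.0382 = 0.59.

0.59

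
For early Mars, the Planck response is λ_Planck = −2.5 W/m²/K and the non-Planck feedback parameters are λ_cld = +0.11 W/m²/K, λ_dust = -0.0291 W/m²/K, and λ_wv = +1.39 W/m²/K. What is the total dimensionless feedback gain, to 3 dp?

0.588

Convert to gains: g_cld = 0.11/2.5 = 0.044; g_dust = -0.0291/2.5 = -0.01164; g_wv = 1.39/2.5 = 0.556.
Total gain g = 0.58836.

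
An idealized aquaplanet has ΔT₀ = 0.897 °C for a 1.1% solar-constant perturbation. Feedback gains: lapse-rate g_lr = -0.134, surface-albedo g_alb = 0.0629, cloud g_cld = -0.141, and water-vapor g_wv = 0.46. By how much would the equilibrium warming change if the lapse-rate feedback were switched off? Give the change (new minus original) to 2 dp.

0.26 °C

Original: g = 0.2479, ΔT = 0.897/(1−0.2479) = 1.1927 °C.
Without lapse-rate: g' = 0.3819, ΔT' = 0.897/(1−0.3819) = 1.4512 °C.
Change = 1.4512 − 1.1927 = 0.26 °C.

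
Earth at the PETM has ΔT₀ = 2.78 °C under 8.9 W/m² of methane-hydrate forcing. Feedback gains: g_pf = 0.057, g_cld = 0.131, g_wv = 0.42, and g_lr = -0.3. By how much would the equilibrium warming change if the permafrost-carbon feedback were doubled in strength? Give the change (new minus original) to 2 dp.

Original: g = 0.308, ΔT = 2.78/(1−0.308) = 4.0173 °C.
With doubled permafrost-carbon: g' = 0.365, ΔT' = 2.78/(1−0.365) = 4.3780 °C.
Change = 4.3780 − 4.0173 = 0.36 °C.

0.36 °C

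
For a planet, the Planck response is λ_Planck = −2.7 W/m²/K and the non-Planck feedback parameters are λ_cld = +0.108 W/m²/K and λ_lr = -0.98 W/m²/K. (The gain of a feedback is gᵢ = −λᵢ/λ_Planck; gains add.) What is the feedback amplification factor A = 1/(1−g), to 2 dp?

0.76

Convert to gains: g_cld = 0.108/2.7 = 0.04; g_lr = -0.98/2.7 = -0.363.
Total gain g = -0.323.
A = 1/(1 + 0.323) = 0.76.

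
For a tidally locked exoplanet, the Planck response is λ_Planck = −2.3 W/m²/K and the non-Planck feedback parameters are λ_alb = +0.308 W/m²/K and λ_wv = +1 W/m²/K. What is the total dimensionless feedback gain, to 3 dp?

Convert to gains: g_alb = 0.308/2.3 = 0.1339; g_wv = 1/2.3 = 0.4348.
Total gain g = 0.5687.

0.569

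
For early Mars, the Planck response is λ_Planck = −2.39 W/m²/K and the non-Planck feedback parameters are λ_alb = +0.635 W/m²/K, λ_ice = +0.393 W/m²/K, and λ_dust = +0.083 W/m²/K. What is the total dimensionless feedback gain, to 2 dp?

Convert to gains: g_alb = 0.635/2.39 = 0.2657; g_ice = 0.393/2.39 = 0.1644; g_dust = 0.083/2.39 = 0.03473.
Total gain g = 0.46483.

0.46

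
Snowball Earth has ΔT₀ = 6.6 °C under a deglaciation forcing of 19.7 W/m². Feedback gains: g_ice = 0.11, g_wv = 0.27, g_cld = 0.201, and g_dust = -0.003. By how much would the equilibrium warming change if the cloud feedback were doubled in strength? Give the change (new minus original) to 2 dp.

14.22 °C

Original: g = 0.578, ΔT = 6.6/(1−0.578) = 15.6398 °C.
With doubled cloud: g' = 0.779, ΔT' = 6.6/(1−0.779) = 29.8643 °C.
Change = 29.8643 − 15.6398 = 14.22 °C.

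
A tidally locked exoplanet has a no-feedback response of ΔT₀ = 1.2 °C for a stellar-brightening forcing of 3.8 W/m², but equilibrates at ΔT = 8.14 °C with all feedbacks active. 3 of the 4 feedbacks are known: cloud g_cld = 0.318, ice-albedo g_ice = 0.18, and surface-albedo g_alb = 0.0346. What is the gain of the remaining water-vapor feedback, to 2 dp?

Amplification A = ΔT/ΔT₀ = 8.14/1.2 = 6.783.
Total gain g = 1 − 1/A = 1 − 1/6.783 = 0.8526.
Known gains sum to 0.318 + 0.18 + 0.0346 = 0.5326.
g_wv = 0.8526 − 0.5326 = 0.32.

0.32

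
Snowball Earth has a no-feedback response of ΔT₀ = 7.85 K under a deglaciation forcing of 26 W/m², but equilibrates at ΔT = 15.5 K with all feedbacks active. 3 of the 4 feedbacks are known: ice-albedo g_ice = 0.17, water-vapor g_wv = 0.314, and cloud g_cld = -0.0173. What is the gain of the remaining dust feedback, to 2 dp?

0.03

Amplification A = ΔT/ΔT₀ = 15.5/7.85 = 1.975.
Total gain g = 1 − 1/A = 1 − 1/1.975 = 0.4937.
Known gains sum to 0.17 + 0.314 − 0.0173 = 0.4667.
g_dust = 0.4937 − 0.4667 = 0.03.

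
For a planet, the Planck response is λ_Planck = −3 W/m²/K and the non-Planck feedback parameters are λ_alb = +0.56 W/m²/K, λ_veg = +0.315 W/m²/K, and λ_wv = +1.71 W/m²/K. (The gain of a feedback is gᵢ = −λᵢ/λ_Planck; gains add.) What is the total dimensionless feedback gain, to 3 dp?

0.862

Convert to gains: g_alb = 0.56/3 = 0.1867; g_veg = 0.315/3 = 0.105; g_wv = 1.71/3 = 0.57.
Total gain g = 0.8617.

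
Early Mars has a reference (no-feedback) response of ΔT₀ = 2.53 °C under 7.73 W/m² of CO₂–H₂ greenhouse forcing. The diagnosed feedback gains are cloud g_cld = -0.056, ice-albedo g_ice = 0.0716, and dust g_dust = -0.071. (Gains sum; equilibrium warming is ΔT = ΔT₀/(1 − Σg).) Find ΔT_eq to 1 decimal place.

2.4 °C

Total gain g = -0.056 + 0.0716 − 0.071 = -0.0554.
Amplification A = 1/(1 + 0.0554) = 0.9475.
ΔT = 2.53 × 0.9475 = 2.4 °C.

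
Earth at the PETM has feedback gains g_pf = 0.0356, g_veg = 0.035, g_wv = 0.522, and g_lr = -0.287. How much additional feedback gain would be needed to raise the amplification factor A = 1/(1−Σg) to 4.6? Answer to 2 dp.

0.48

Current total gain = 0.3056.
Target gain for A = 4.6: g* = 1 − 1/4.6 = 0.7826.
Additional gain needed = 0.7826 − 0.3056 = 0.48.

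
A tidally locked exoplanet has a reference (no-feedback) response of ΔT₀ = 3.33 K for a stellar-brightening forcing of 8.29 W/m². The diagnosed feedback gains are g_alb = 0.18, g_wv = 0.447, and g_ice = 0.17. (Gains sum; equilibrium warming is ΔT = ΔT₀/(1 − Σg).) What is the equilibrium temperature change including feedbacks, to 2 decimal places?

16.40 K

Total gain g = 0.18 + 0.447 + 0.17 = 0.797.
Amplification A = 1/(1 − 0.797) = 4.926.
ΔT = 3.33 × 4.926 = 16.40 K.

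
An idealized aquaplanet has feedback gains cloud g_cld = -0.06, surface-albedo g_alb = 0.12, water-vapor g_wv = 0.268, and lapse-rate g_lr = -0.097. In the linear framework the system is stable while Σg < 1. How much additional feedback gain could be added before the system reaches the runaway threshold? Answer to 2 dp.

0.77

Current total gain = -0.06 + 0.12 + 0.268 − 0.097 = 0.231.
Margin to runaway = 1 − 0.231 = 0.77.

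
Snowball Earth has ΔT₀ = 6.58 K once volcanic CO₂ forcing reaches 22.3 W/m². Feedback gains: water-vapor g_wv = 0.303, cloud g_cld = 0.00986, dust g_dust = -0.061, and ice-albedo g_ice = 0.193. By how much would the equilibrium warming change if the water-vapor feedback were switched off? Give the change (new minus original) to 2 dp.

Original: g = 0.44486, ΔT = 6.58/(1−0.44486) = 11.8529 K.
Without water-vapor: g' = 0.14186, ΔT' = 6.58/(1−0.14186) = 7.6677 K.
Change = 7.6677 − 11.8529 = -4.19 K.

-4.19 K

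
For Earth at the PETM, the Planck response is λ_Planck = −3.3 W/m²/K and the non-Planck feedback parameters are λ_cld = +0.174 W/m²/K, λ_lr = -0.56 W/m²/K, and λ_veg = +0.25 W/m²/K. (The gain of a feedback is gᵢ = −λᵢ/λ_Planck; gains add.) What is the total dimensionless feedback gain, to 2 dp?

Convert to gains: g_cld = 0.174/3.3 = 0.05273; g_lr = -0.56/3.3 = -0.1697; g_veg = 0.25/3.3 = 0.07576.
Total gain g = -0.04121.

-0.04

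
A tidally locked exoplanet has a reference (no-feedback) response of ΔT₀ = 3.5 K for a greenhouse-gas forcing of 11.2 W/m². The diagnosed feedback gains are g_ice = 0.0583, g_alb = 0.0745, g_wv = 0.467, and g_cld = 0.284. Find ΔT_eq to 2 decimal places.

Total gain g = 0.0583 + 0.0745 + 0.467 + 0.284 = 0.8838.
Amplification A = 1/(1 − 0.8838) = 8.606.
ΔT = 3.5 × 8.606 = 30.12 K.

30.12 K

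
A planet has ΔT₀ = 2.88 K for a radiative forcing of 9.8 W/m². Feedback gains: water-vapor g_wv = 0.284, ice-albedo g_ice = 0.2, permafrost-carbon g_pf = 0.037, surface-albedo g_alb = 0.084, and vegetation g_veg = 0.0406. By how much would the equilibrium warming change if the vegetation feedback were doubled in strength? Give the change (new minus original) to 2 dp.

Original: g = 0.6456, ΔT = 2.88/(1−0.6456) = 8.1264 K.
With doubled vegetation: g' = 0.6862, ΔT' = 2.88/(1−0.6862) = 9.1778 K.
Change = 9.1778 − 8.1264 = 1.05 K.

1.05 K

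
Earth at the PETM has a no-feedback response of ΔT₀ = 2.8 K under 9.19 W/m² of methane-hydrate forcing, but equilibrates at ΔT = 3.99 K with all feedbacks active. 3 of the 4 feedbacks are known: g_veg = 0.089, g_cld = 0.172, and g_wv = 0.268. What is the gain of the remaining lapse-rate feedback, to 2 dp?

Amplification A = ΔT/ΔT₀ = 3.99/2.8 = 1.425.
Total gain g = 1 − 1/A = 1 − 1/1.425 = 0.2982.
Known gains sum to 0.089 + 0.172 + 0.268 = 0.529.
g_lr = 0.2982 − 0.529 = -0.23.

-0.23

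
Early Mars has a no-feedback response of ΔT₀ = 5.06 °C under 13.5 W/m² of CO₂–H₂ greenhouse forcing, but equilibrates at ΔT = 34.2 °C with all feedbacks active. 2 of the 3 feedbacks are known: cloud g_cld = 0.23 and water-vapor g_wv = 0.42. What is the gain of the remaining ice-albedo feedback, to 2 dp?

Amplification A = ΔT/ΔT₀ = 34.2/5.06 = 6.759.
Total gain g = 1 − 1/A = 1 − 1/6.759 = 0.852.
Known gains sum to 0.23 + 0.42 = 0.65.
g_ice = 0.852 − 0.65 = 0.20.

0.20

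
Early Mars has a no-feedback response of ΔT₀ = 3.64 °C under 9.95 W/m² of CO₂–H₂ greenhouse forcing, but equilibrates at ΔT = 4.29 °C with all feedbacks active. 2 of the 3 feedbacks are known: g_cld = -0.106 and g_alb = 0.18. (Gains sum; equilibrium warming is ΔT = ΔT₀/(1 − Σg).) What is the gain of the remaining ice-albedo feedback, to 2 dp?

Amplification A = ΔT/ΔT₀ = 4.29/3.64 = 1.179.
Total gain g = 1 − 1/A = 1 − 1/1.179 = 0.1518.
Known gains sum to -0.106 + 0.18 = 0.074.
g_ice = 0.1518 − 0.074 = 0.08.

0.08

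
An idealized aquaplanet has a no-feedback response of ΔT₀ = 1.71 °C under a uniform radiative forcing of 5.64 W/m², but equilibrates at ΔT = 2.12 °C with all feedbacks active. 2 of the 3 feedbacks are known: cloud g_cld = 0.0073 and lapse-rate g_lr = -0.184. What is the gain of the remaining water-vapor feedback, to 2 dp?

0.37

Amplification A = ΔT/ΔT₀ = 2.12/1.71 = 1.24.
Total gain g = 1 − 1/A = 1 − 1/1.24 = 0.1935.
Known gains sum to 0.0073 − 0.184 = -0.1767.
g_wv = 0.1935 + 0.1767 = 0.37.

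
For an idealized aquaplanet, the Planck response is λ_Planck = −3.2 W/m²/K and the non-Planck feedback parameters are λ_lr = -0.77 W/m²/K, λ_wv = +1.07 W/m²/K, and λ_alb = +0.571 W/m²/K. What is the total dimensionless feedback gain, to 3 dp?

0.272

Convert to gains: g_lr = -0.77/3.2 = -0.2406; g_wv = 1.07/3.2 = 0.3344; g_alb = 0.571/3.2 = 0.1784.
Total gain g = 0.2722.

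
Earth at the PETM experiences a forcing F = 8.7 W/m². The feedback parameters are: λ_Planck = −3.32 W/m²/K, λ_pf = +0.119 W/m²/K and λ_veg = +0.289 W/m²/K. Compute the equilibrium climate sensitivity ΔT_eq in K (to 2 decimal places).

2.99 K

Net feedback parameter λ = (−3.32) + (+0.119) + (+0.289) = -2.912 W/m²/K.
ΔT = −F/λ = −8.7/(-2.912) = 2.99 K.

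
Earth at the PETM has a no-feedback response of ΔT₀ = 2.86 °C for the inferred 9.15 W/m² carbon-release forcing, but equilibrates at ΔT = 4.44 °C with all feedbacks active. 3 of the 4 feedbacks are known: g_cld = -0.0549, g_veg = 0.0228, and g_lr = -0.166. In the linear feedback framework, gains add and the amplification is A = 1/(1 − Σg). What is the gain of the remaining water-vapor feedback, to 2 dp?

Amplification A = ΔT/ΔT₀ = 4.44/2.86 = 1.552.
Total gain g = 1 − 1/A = 1 − 1/1.552 = 0.3557.
Known gains sum to -0.0549 + 0.0228 − 0.166 = -0.1981.
g_wv = 0.3557 + 0.1981 = 0.55.

0.55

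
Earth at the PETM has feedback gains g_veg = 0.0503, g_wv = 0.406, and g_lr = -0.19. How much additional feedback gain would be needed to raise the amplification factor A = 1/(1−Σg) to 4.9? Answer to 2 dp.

Current total gain = 0.2663.
Target gain for A = 4.9: g* = 1 − 1/4.9 = 0.7959.
Additional gain needed = 0.7959 − 0.2663 = 0.53.

0.53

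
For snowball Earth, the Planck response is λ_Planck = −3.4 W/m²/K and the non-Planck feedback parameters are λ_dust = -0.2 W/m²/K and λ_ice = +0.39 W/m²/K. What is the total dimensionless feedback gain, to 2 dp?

Convert to gains: g_dust = -0.2/3.4 = -0.05882; g_ice = 0.39/3.4 = 0.1147.
Total gain g = 0.05588.

0.06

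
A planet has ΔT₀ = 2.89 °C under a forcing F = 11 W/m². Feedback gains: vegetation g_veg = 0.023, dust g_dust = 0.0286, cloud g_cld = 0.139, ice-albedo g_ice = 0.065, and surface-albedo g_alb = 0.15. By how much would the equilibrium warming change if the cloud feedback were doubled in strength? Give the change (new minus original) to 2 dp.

Original: g = 0.4056, ΔT = 2.89/(1−0.4056) = 4.8620 °C.
With doubled cloud: g' = 0.5446, ΔT' = 2.89/(1−0.5446) = 6.3461 °C.
Change = 6.3461 − 4.8620 = 1.48 °C.

1.48 °C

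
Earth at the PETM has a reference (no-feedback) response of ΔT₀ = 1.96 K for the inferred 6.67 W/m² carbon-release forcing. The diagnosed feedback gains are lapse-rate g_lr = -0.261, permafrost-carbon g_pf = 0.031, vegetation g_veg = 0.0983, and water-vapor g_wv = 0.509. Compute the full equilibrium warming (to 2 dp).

3.15 K

Total gain g = -0.261 + 0.031 + 0.0983 + 0.509 = 0.3773.
Amplification A = 1/(1 − 0.3773) = 1.606.
ΔT = 1.96 × 1.606 = 3.15 K.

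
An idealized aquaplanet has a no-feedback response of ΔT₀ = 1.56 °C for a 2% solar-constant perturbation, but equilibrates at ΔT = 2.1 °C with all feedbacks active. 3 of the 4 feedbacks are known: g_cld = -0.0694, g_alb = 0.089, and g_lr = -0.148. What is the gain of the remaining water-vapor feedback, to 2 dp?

0.39

Amplification A = ΔT/ΔT₀ = 2.1/1.56 = 1.346.
Total gain g = 1 − 1/A = 1 − 1/1.346 = 0.2571.
Known gains sum to -0.0694 + 0.089 − 0.148 = -0.1284.
g_wv = 0.2571 + 0.1284 = 0.39.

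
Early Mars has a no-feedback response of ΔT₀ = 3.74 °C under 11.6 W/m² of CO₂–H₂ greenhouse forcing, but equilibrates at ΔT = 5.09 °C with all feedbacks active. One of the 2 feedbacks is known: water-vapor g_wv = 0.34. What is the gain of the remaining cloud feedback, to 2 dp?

-0.07

Amplification A = ΔT/ΔT₀ = 5.09/3.74 = 1.361.
Total gain g = 1 − 1/A = 1 − 1/1.361 = 0.2652.
The known gain is 0.34.
g_cld = 0.2652 − 0.34 = -0.07.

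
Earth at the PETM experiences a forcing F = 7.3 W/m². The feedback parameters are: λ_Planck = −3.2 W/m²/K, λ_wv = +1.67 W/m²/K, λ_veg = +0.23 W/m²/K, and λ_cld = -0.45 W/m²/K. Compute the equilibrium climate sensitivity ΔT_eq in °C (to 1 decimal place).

Net feedback parameter λ = (−3.2) + (+1.67) + (+0.23) + (-0.45) = -1.75 W/m²/K.
ΔT = −F/λ = −7.3/(-1.75) = 4.2 °C.

4.2 °C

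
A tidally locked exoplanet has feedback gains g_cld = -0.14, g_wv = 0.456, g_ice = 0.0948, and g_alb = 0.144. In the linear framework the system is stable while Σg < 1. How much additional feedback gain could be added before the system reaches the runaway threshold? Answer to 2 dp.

0.45

Current total gain = -0.14 + 0.456 + 0.0948 + 0.144 = 0.5548.
Margin to runaway = 1 − 0.5548 = 0.45.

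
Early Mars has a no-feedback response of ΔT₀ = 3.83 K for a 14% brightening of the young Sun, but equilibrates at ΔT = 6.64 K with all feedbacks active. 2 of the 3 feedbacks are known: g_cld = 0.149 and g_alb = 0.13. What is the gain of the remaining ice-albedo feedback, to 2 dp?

0.14

Amplification A = ΔT/ΔT₀ = 6.64/3.83 = 1.734.
Total gain g = 1 − 1/A = 1 − 1/1.734 = 0.4233.
Known gains sum to 0.149 + 0.13 = 0.279.
g_ice = 0.4233 − 0.279 = 0.14.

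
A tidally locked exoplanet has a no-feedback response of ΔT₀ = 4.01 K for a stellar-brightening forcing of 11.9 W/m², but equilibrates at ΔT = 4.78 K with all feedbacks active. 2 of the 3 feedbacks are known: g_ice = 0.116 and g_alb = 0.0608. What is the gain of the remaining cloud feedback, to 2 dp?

-0.02

Amplification A = ΔT/ΔT₀ = 4.78/4.01 = 1.192.
Total gain g = 1 − 1/A = 1 − 1/1.192 = 0.1611.
Known gains sum to 0.116 + 0.0608 = 0.1768.
g_cld = 0.1611 − 0.1768 = -0.02.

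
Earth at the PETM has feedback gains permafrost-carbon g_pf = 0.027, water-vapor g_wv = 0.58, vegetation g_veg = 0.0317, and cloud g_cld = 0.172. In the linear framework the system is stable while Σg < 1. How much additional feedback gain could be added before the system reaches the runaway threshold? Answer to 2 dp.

0.19

Current total gain = 0.027 + 0.58 + 0.0317 + 0.172 = 0.8107.
Margin to runaway = 1 − 0.8107 = 0.19.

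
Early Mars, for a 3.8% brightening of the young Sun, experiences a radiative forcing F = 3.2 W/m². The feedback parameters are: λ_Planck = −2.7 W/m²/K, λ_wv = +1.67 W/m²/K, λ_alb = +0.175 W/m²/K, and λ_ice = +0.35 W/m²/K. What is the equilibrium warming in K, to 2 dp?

6.34 K

Net feedback parameter λ = (−2.7) + (+1.67) + (+0.175) + (+0.35) = -0.505 W/m²/K.
ΔT = −F/λ = −3.2/(-0.505) = 6.34 K.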